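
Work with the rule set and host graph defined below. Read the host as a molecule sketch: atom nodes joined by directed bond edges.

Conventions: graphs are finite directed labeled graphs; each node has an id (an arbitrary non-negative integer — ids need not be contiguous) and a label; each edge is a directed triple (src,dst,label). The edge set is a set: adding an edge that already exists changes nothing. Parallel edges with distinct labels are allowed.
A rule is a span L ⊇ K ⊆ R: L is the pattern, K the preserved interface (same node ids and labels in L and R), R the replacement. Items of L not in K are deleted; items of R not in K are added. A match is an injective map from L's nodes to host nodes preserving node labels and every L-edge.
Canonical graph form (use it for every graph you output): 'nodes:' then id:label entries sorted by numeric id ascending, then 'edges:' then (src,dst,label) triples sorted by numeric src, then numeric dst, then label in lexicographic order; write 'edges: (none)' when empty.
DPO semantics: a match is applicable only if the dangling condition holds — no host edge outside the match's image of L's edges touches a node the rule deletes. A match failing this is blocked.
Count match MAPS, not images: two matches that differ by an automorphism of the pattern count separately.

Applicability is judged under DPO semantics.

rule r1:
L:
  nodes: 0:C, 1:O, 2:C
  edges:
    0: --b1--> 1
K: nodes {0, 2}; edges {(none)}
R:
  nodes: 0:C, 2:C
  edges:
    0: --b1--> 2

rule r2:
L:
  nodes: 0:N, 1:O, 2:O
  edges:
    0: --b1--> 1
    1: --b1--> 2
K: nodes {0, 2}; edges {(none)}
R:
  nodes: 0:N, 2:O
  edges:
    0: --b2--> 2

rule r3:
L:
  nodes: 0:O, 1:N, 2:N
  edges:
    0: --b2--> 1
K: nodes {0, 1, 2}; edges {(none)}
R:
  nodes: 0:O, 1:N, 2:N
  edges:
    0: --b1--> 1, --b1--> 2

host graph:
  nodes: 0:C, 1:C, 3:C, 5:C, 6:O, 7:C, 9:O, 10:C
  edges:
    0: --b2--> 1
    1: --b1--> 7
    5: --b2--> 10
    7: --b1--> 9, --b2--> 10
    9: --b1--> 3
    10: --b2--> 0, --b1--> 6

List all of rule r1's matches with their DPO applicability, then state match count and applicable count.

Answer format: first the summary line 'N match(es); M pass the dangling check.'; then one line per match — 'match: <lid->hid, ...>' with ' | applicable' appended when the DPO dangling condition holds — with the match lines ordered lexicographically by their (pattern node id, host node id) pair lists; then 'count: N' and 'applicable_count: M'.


10 match(es); 5 pass the dangling check.
match: 0->7, 1->9, 2->0
match: 0->7, 1->9, 2->1
match: 0->7, 1->9, 2->3
match: 0->7, 1->9, 2->5
match: 0->7, 1->9, 2->10
match: 0->10, 1->6, 2->0 | applicable
match: 0->10, 1->6, 2->1 | applicable
match: 0->10, 1->6, 2->3 | applicable
match: 0->10, 1->6, 2->5 | applicable
match: 0->10, 1->6, 2->7 | applicable
count: 10
applicable_count: 5


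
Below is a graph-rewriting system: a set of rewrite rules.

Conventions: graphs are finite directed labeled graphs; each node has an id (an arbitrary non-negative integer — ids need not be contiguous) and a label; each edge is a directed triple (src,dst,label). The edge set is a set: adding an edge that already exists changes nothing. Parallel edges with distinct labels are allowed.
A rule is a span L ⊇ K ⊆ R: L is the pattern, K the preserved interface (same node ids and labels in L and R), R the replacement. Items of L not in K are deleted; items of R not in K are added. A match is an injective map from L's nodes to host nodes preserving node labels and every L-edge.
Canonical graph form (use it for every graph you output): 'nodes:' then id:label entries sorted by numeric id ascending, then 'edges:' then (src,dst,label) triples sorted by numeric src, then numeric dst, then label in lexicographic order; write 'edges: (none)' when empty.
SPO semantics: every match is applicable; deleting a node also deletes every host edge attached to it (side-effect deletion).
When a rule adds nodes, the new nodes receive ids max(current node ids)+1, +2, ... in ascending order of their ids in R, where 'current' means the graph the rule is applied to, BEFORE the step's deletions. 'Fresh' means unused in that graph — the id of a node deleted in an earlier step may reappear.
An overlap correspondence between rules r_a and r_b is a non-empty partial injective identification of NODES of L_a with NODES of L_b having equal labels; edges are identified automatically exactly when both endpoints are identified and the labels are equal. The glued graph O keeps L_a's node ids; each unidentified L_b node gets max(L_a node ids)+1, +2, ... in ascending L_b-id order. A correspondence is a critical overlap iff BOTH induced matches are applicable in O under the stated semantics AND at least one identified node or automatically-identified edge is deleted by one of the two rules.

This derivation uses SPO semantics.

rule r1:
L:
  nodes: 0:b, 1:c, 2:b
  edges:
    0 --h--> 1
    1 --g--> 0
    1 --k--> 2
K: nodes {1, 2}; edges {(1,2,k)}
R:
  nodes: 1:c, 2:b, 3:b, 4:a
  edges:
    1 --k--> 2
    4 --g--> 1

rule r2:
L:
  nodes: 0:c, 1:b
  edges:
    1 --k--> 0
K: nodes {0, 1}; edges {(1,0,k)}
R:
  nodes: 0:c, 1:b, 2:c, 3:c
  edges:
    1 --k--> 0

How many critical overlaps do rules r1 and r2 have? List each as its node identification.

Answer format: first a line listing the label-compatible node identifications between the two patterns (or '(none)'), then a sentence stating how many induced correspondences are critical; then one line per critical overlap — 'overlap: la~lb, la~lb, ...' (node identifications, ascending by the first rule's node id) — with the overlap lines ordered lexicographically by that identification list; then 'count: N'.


label-compatible node identifications between L(r1) and L(r2): 0~1, 1~0, 2~1
2 of the induced correspondences are critical overlaps of r1 and r2.
overlap: 0~1
overlap: 0~1, 1~0
count: 2


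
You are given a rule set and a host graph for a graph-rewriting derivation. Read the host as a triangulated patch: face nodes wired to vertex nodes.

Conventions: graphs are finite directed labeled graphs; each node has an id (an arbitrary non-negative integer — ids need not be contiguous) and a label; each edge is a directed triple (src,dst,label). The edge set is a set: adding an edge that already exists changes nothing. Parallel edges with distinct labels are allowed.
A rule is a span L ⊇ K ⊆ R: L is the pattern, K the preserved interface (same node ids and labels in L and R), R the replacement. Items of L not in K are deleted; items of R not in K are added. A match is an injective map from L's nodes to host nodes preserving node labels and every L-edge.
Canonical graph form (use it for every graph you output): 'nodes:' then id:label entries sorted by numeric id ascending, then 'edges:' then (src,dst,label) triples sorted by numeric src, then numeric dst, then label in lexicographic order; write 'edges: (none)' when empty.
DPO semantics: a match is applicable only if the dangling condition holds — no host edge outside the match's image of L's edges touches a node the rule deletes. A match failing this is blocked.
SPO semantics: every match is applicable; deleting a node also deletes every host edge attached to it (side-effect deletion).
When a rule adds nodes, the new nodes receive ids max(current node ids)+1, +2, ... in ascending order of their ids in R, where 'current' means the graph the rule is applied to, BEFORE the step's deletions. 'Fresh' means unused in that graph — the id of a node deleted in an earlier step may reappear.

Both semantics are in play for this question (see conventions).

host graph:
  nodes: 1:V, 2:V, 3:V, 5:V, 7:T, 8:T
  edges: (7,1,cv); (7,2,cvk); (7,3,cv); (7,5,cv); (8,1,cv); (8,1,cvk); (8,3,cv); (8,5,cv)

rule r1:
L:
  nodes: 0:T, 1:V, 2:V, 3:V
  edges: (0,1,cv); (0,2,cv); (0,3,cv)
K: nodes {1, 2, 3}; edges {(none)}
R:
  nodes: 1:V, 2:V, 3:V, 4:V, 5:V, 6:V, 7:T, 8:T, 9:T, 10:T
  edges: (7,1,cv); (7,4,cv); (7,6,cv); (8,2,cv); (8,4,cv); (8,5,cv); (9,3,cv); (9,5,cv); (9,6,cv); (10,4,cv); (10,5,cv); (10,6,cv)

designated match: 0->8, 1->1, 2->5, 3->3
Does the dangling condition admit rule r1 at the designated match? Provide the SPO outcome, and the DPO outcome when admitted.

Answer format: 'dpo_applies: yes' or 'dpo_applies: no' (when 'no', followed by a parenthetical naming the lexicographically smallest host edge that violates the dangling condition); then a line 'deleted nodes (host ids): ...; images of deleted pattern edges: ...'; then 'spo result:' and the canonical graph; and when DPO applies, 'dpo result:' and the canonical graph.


dpo_applies: no
(the rule deletes node 8, which keeps host edge (8,1,cvk) outside the match image — the dangling condition fails, DPO blocks; SPO proceeds and side-deletes such edges)
deleted nodes (host ids): 8; images of deleted pattern edges: (8,1,cv); (8,3,cv); (8,5,cv)
spo result:
nodes: 1:V, 2:V, 3:V, 5:V, 7:T, 9:V, 10:V, 11:V, 12:T, 13:T, 14:T, 15:T
edges: (7,1,cv); (7,2,cvk); (7,3,cv); (7,5,cv); (12,1,cv); (12,9,cv); (12,11,cv); (13,5,cv); (13,9,cv); (13,10,cv); (14,3,cv); (14,10,cv); (14,11,cv); (15,9,cv); (15,10,cv); (15,11,cv)


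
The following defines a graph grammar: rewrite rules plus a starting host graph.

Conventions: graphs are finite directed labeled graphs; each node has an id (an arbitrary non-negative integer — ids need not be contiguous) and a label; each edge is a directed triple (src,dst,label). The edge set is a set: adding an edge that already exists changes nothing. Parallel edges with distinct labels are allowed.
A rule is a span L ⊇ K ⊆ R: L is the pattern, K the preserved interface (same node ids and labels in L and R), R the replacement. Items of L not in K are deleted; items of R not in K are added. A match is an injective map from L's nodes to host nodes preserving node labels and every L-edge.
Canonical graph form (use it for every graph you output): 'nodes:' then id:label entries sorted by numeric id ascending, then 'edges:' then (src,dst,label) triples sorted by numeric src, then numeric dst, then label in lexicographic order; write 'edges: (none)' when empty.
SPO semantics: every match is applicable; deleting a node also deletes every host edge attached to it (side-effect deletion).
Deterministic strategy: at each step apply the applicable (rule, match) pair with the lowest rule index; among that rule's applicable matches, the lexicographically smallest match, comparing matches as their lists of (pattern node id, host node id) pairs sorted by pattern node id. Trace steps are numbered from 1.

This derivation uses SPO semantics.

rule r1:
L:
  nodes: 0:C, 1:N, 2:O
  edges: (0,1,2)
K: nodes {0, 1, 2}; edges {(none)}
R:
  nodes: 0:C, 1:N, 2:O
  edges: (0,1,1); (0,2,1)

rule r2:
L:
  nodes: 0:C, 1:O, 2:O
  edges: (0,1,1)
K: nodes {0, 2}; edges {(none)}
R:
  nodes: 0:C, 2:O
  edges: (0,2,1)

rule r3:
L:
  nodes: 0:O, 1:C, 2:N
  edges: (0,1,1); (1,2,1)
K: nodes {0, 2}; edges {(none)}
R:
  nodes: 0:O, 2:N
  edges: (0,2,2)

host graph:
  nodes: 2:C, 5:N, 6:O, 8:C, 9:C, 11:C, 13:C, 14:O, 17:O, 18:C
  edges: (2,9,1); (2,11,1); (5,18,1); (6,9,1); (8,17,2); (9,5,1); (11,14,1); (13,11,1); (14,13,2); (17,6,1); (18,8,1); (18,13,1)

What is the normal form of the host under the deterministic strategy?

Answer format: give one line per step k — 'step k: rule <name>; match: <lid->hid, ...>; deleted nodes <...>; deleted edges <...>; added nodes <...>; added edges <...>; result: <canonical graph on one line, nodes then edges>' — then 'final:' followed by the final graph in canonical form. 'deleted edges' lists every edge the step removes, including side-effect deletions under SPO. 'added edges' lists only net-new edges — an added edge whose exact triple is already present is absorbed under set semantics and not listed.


step 1: rule r2; match: 0->11, 1->14, 2->6; deleted nodes 14; deleted edges (11,14,1); (14,13,2); added nodes (none); added edges (11,6,1); result: nodes: 2:C, 5:N, 6:O, 8:C, 9:C, 11:C, 13:C, 17:O, 18:C edges: (2,9,1); (2,11,1); (5,18,1); (6,9,1); (8,17,2); (9,5,1); (11,6,1); (13,11,1); (17,6,1); (18,8,1); (18,13,1)
step 2: rule r2; match: 0->11, 1->6, 2->17; deleted nodes 6; deleted edges (6,9,1); (11,6,1); (17,6,1); added nodes (none); added edges (11,17,1); result: nodes: 2:C, 5:N, 8:C, 9:C, 11:C, 13:C, 17:O, 18:C edges: (2,9,1); (2,11,1); (5,18,1); (8,17,2); (9,5,1); (11,17,1); (13,11,1); (18,8,1); (18,13,1)
final:
nodes: 2:C, 5:N, 8:C, 9:C, 11:C, 13:C, 17:O, 18:C
edges: (2,9,1); (2,11,1); (5,18,1); (8,17,2); (9,5,1); (11,17,1); (13,11,1); (18,8,1); (18,13,1)


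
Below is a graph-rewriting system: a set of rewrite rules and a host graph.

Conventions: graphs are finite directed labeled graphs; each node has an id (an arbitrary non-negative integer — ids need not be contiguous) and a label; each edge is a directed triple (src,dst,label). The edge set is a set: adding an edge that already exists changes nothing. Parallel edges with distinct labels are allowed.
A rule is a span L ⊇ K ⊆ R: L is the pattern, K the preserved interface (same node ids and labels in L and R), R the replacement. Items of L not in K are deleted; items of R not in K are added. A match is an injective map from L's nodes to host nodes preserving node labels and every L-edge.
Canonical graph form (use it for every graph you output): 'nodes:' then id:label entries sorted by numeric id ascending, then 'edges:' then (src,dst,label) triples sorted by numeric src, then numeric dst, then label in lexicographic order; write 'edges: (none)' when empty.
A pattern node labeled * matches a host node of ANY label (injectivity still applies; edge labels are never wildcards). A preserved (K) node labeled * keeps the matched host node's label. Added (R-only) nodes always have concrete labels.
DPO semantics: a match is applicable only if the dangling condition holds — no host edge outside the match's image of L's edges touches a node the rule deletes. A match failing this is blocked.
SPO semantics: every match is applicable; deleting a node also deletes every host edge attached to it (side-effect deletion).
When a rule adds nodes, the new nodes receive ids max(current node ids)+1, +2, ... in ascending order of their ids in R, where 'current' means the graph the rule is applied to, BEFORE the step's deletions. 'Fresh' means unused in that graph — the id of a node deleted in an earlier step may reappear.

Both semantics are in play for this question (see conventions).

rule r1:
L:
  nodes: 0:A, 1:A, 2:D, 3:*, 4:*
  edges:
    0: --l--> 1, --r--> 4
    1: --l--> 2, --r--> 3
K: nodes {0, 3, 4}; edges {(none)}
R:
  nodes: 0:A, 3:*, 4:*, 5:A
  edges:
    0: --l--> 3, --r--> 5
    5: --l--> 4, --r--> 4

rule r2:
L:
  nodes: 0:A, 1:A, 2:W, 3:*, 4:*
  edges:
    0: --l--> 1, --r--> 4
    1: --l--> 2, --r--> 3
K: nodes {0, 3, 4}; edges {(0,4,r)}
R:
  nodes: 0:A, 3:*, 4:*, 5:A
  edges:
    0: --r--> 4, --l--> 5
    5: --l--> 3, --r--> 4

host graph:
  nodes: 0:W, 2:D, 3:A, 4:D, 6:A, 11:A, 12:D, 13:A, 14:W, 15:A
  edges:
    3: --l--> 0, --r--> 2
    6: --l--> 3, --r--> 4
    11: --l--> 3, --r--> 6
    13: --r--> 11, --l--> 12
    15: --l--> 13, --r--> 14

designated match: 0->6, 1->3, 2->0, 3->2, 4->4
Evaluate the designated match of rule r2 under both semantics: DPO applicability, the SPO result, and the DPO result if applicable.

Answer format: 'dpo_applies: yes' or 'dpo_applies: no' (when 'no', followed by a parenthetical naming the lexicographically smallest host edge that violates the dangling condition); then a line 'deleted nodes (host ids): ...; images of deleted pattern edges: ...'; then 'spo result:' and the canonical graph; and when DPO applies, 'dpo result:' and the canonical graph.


dpo_applies: no
(the rule deletes node 3, which keeps host edge (11,3,l) outside the match image — the dangling condition fails, DPO blocks; SPO proceeds and side-deletes such edges)
deleted nodes (host ids): 0, 3; images of deleted pattern edges: (3,0,l); (3,2,r); (6,3,l)
spo result:
nodes: 2:D, 4:D, 6:A, 11:A, 12:D, 13:A, 14:W, 15:A, 16:A
edges: (6,4,r); (6,16,l); (11,6,r); (13,11,r); (13,12,l); (15,13,l); (15,14,r); (16,2,l); (16,4,r)


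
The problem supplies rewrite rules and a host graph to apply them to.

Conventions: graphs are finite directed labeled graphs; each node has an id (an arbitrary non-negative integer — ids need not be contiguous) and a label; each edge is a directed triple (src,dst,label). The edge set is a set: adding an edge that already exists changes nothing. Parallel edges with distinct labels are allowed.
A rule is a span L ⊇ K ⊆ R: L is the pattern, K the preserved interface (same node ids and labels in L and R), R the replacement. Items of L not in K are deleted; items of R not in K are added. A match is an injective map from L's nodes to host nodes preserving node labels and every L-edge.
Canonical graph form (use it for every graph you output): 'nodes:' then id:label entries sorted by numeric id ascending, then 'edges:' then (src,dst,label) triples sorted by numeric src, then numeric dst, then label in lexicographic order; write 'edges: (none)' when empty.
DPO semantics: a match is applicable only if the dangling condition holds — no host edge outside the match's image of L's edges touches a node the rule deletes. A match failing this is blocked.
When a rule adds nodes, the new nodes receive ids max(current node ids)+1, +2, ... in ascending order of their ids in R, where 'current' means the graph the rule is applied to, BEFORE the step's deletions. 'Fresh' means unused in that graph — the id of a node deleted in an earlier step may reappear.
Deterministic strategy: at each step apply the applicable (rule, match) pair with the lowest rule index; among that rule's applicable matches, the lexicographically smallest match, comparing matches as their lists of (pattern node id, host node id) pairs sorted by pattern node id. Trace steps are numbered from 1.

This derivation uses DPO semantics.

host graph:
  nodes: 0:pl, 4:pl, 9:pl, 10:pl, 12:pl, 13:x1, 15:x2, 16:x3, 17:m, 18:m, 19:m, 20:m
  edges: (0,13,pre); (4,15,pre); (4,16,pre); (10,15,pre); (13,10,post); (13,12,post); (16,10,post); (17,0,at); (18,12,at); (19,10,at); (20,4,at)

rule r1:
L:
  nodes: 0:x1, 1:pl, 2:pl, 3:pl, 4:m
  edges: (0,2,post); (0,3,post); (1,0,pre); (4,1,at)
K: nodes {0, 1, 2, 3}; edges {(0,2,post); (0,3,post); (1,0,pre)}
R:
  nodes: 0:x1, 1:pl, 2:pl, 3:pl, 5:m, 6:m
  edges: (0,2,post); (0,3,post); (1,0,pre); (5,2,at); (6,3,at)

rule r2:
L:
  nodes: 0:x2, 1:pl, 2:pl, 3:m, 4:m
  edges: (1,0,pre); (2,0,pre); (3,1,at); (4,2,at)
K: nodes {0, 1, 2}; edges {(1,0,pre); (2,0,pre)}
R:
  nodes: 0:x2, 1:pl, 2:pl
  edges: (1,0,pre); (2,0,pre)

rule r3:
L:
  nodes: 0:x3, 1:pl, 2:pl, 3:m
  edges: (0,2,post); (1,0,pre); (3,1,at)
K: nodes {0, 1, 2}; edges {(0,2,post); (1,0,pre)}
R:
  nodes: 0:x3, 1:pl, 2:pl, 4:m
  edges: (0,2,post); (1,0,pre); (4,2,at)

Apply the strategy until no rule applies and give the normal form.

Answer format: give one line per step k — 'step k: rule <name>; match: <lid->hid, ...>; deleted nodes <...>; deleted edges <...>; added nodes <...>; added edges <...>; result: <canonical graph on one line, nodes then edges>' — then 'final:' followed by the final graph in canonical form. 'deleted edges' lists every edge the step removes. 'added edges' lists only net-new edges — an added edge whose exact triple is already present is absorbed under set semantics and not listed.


step 1: rule r1; match: 0->13, 1->0, 2->10, 3->12, 4->17; deleted nodes 17; deleted edges (17,0,at); added nodes 21, 22; added edges (21,10,at); (22,12,at); result: nodes: 0:pl, 4:pl, 9:pl, 10:pl, 12:pl, 13:x1, 15:x2, 16:x3, 18:m, 19:m, 20:m, 21:m, 22:m edges: (0,13,pre); (4,15,pre); (4,16,pre); (10,15,pre); (13,10,post); (13,12,post); (16,10,post); (18,12,at); (19,10,at); (20,4,at); (21,10,at); (22,12,at)
step 2: rule r2; match: 0->15, 1->4, 2->10, 3->20, 4->19; deleted nodes 19, 20; deleted edges (19,10,at); (20,4,at); added nodes (none); added edges (none); result: nodes: 0:pl, 4:pl, 9:pl, 10:pl, 12:pl, 13:x1, 15:x2, 16:x3, 18:m, 21:m, 22:m edges: (0,13,pre); (4,15,pre); (4,16,pre); (10,15,pre); (13,10,post); (13,12,post); (16,10,post); (18,12,at); (21,10,at); (22,12,at)
final:
nodes: 0:pl, 4:pl, 9:pl, 10:pl, 12:pl, 13:x1, 15:x2, 16:x3, 18:m, 21:m, 22:m
edges: (0,13,pre); (4,15,pre); (4,16,pre); (10,15,pre); (13,10,post); (13,12,post); (16,10,post); (18,12,at); (21,10,at); (22,12,at)


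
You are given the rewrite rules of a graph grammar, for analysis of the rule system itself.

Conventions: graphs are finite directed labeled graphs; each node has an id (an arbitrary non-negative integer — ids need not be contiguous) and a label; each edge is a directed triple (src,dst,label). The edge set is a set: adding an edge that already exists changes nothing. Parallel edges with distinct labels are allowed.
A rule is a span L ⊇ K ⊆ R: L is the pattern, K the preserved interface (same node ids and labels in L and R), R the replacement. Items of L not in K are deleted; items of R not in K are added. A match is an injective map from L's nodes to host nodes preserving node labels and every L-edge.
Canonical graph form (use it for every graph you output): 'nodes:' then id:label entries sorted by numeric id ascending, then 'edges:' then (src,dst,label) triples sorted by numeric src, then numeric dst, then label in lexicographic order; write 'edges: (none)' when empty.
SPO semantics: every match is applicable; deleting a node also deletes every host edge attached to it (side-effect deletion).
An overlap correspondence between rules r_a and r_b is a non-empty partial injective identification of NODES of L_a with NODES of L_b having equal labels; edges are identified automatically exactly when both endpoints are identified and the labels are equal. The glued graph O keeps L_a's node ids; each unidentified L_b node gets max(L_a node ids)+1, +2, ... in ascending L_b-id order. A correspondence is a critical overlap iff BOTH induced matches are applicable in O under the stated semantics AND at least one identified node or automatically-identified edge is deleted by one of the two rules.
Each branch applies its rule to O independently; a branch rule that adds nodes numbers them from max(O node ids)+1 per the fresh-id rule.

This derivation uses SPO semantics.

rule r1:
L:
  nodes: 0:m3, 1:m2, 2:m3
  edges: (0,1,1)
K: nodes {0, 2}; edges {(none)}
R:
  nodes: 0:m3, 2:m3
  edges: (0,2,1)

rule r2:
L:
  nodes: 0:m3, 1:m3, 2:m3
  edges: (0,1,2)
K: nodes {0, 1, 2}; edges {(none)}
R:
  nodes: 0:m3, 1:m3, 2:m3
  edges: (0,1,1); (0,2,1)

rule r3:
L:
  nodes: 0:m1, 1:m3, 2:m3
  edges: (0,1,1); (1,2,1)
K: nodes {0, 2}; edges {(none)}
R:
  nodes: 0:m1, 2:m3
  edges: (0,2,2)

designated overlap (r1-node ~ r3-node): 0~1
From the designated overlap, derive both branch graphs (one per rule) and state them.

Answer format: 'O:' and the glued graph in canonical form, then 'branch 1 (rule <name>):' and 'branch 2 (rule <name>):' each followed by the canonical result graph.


O:
nodes: 0:m3, 1:m2, 2:m3, 3:m1, 4:m3
edges: (0,1,1); (0,4,1); (3,0,1)
branch 1 (rule r1):
nodes: 0:m3, 2:m3, 3:m1, 4:m3
edges: (0,2,1); (0,4,1); (3,0,1)
branch 2 (rule r3):
nodes: 1:m2, 2:m3, 3:m1, 4:m3
edges: (3,4,2)


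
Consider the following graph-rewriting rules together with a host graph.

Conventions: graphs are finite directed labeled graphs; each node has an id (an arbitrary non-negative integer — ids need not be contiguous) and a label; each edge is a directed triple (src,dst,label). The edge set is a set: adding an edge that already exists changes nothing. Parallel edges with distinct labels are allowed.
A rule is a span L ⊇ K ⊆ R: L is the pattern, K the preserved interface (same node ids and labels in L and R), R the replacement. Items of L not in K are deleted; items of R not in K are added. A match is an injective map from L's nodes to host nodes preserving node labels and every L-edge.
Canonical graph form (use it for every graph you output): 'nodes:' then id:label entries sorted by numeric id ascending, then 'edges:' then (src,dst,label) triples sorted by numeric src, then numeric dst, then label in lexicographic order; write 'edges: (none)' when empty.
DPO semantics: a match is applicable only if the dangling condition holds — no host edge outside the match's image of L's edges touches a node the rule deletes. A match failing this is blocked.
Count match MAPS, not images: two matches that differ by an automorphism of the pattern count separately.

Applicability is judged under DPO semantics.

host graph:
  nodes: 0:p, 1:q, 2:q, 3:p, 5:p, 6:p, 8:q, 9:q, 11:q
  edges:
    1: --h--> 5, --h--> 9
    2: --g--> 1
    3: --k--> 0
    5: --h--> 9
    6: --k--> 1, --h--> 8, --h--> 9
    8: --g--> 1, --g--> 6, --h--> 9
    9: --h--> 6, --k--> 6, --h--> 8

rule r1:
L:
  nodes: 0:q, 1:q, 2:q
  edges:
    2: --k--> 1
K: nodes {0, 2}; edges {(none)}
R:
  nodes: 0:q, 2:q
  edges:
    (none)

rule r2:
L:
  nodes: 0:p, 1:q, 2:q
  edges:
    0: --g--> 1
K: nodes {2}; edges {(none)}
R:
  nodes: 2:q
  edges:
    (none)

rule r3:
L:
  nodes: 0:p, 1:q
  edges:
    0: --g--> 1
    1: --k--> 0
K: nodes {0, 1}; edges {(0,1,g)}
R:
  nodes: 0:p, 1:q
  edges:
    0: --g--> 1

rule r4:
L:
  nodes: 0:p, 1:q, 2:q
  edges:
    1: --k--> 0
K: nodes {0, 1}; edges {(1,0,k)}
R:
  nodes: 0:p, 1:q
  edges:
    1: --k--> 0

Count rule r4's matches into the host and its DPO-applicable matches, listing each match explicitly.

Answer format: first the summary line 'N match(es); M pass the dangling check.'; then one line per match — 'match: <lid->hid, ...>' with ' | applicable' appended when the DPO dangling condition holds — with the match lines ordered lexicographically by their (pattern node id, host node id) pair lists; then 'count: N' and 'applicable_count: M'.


4 match(es); 1 pass the dangling check.
match: 0->6, 1->9, 2->1
match: 0->6, 1->9, 2->2
match: 0->6, 1->9, 2->8
match: 0->6, 1->9, 2->11 | applicable
count: 4
applicable_count: 1


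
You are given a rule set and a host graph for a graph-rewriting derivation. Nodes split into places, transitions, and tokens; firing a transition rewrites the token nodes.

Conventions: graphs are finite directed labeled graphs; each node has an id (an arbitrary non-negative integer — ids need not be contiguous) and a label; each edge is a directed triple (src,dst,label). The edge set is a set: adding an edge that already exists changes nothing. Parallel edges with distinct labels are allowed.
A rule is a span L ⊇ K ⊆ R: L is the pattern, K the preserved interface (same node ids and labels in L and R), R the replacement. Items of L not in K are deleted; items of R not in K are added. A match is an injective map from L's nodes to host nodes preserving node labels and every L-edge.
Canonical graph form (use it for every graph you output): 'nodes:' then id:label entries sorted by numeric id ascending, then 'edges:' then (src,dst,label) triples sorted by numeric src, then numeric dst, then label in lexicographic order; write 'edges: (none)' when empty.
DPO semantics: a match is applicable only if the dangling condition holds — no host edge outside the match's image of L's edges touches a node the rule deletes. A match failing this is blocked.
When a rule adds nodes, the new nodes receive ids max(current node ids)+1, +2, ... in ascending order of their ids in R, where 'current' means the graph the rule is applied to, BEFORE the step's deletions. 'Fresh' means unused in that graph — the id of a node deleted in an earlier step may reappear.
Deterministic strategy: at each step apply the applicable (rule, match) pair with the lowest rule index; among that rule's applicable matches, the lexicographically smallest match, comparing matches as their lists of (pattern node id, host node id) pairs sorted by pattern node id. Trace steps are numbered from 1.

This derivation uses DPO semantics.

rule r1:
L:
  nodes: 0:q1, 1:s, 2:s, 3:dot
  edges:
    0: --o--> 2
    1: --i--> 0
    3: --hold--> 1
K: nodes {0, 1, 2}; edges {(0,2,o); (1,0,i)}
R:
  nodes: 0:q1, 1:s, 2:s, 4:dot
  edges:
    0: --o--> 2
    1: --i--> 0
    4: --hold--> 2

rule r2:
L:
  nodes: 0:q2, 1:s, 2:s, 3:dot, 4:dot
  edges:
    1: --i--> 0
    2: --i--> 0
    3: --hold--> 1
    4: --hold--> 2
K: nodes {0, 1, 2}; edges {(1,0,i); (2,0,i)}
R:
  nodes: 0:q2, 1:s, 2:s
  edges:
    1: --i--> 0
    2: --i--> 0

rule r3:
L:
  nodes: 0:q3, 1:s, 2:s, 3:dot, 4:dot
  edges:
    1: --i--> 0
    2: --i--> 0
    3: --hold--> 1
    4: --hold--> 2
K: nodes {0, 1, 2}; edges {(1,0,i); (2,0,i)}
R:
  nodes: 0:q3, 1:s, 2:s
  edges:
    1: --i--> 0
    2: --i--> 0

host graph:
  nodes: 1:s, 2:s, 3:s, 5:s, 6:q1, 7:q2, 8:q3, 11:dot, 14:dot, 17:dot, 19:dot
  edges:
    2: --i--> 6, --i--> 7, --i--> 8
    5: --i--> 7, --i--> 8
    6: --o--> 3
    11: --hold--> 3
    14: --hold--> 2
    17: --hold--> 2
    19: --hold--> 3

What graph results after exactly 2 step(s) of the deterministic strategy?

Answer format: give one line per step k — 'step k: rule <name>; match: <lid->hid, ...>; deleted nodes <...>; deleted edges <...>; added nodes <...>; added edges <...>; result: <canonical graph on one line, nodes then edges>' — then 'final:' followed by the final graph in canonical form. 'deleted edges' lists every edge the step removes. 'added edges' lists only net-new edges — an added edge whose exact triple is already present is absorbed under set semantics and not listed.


step 1: rule r1; match: 0->6, 1->2, 2->3, 3->14; deleted nodes 14; deleted edges (14,2,hold); added nodes 20; added edges (20,3,hold); result: nodes: 1:s, 2:s, 3:s, 5:s, 6:q1, 7:q2, 8:q3, 11:dot, 17:dot, 19:dot, 20:dot edges: (2,6,i); (2,7,i); (2,8,i); (5,7,i); (5,8,i); (6,3,o); (11,3,hold); (17,2,hold); (19,3,hold); (20,3,hold)
step 2: rule r1; match: 0->6, 1->2, 2->3, 3->17; deleted nodes 17; deleted edges (17,2,hold); added nodes 21; added edges (21,3,hold); result: nodes: 1:s, 2:s, 3:s, 5:s, 6:q1, 7:q2, 8:q3, 11:dot, 19:dot, 20:dot, 21:dot edges: (2,6,i); (2,7,i); (2,8,i); (5,7,i); (5,8,i); (6,3,o); (11,3,hold); (19,3,hold); (20,3,hold); (21,3,hold)
final:
nodes: 1:s, 2:s, 3:s, 5:s, 6:q1, 7:q2, 8:q3, 11:dot, 19:dot, 20:dot, 21:dot
edges: (2,6,i); (2,7,i); (2,8,i); (5,7,i); (5,8,i); (6,3,o); (11,3,hold); (19,3,hold); (20,3,hold); (21,3,hold)


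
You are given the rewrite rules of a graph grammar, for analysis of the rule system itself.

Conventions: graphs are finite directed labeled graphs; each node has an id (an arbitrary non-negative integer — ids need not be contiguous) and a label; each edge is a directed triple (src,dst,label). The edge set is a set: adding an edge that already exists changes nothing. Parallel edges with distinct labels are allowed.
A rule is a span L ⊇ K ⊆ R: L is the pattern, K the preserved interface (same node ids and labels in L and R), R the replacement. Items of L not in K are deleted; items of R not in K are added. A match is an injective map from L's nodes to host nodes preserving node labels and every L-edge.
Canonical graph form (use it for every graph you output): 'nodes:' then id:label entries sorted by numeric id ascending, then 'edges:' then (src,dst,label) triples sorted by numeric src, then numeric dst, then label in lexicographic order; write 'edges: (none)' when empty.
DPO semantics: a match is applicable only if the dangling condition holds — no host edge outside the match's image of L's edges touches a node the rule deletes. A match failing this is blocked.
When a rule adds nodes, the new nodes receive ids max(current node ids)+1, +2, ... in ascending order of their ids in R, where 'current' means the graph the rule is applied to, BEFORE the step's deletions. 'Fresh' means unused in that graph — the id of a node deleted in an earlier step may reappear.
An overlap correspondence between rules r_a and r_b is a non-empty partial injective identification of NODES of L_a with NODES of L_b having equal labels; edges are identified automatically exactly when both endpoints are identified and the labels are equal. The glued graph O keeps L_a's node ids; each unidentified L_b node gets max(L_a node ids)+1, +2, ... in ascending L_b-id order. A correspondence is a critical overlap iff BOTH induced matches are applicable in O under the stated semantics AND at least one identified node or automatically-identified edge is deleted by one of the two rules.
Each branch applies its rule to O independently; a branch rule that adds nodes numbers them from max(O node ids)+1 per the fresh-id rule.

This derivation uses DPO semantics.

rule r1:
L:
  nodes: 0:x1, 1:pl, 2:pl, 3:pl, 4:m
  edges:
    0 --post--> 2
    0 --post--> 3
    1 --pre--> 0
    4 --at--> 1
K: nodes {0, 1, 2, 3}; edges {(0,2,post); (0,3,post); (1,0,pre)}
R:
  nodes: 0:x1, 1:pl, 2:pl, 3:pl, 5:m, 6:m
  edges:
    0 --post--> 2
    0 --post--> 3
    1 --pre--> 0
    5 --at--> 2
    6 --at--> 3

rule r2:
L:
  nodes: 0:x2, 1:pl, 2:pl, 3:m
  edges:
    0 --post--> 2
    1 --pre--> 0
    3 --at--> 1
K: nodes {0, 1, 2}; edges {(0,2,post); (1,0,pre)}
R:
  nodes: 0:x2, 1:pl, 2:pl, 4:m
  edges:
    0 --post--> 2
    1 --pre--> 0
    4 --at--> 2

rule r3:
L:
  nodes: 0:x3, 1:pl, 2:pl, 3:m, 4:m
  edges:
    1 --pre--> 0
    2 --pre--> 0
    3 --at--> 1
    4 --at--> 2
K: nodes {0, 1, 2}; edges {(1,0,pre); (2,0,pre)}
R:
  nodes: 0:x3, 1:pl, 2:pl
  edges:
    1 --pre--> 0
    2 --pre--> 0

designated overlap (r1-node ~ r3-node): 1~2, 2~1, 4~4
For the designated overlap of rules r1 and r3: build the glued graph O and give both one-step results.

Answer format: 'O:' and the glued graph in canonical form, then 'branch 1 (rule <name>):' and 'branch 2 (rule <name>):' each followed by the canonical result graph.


O:
nodes: 0:x1, 1:pl, 2:pl, 3:pl, 4:m, 5:x3, 6:m
edges: (0,2,post); (0,3,post); (1,0,pre); (1,5,pre); (2,5,pre); (4,1,at); (6,2,at)
branch 1 (rule r1):
nodes: 0:x1, 1:pl, 2:pl, 3:pl, 5:x3, 6:m, 7:m, 8:m
edges: (0,2,post); (0,3,post); (1,0,pre); (1,5,pre); (2,5,pre); (6,2,at); (7,2,at); (8,3,at)
branch 2 (rule r3):
nodes: 0:x1, 1:pl, 2:pl, 3:pl, 5:x3
edges: (0,2,post); (0,3,post); (1,0,pre); (1,5,pre); (2,5,pre)


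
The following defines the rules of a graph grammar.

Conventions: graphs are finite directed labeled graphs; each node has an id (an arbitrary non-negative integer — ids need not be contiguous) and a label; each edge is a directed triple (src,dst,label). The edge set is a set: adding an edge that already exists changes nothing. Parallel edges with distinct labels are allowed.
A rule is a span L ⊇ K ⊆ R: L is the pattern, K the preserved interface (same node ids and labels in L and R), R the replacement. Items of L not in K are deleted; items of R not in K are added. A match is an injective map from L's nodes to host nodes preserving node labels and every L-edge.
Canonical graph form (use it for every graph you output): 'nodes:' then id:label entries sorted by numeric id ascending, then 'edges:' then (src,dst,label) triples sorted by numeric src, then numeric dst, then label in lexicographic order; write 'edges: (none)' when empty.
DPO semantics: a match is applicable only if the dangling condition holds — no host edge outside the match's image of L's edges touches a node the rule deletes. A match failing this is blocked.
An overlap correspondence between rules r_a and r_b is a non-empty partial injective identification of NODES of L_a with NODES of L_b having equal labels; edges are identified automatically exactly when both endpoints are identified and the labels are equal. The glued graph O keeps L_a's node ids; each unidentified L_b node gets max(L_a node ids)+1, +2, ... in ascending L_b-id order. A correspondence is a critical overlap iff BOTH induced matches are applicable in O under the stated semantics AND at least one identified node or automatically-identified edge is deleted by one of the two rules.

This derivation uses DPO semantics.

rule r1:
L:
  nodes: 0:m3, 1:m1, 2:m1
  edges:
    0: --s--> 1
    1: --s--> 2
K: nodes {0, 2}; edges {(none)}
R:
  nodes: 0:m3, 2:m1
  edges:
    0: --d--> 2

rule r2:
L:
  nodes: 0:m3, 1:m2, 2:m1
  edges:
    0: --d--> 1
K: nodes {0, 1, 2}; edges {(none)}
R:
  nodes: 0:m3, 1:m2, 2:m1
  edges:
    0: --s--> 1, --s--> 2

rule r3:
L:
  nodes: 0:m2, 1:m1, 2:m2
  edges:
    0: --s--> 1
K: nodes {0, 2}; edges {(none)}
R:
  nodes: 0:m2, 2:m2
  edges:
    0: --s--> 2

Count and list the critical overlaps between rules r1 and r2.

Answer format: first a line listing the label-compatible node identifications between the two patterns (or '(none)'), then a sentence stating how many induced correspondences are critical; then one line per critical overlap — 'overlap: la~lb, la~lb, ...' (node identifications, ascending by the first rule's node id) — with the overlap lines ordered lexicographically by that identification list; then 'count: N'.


label-compatible node identifications between L(r1) and L(r2): 0~0, 1~2, 2~2
2 of the induced correspondences are critical overlaps of r1 and r2.
overlap: 0~0, 1~2
overlap: 1~2
count: 2


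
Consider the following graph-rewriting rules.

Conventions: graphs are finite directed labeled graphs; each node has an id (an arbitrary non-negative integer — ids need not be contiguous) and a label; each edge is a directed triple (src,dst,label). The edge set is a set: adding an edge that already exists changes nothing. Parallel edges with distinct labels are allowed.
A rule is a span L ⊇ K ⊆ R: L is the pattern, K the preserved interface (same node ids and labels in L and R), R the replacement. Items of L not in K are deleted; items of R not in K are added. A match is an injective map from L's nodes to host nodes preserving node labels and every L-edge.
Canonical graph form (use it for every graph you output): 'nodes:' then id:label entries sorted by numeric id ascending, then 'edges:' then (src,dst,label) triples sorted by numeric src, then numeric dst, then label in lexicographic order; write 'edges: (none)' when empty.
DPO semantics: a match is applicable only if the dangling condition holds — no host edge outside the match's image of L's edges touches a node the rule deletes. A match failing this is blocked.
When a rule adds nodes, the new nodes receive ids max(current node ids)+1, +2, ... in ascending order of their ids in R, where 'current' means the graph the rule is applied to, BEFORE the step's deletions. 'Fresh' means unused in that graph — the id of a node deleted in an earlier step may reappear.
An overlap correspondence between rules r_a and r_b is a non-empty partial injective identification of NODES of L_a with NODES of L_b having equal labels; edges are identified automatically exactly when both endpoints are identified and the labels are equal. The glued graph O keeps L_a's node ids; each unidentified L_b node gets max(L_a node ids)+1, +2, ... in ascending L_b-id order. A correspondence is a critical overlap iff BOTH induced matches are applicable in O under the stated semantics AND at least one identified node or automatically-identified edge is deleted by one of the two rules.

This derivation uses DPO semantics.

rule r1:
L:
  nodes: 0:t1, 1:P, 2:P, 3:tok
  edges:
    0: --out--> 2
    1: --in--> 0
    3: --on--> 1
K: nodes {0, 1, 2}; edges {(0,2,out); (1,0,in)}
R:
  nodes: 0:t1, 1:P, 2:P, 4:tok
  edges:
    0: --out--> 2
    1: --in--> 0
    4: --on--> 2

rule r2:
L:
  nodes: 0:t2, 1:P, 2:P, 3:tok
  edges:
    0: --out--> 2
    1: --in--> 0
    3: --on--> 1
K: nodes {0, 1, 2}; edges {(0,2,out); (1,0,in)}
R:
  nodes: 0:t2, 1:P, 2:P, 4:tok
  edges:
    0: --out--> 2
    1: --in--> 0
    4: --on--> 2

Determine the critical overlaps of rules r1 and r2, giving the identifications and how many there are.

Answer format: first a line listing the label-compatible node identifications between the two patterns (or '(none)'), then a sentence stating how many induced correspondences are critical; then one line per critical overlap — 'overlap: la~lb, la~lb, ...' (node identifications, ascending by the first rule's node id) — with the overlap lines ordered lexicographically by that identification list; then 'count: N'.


label-compatible node identifications between L(r1) and L(r2): 1~1, 1~2, 2~1, 2~2, 3~3
2 of the induced correspondences are critical overlaps of r1 and r2.
overlap: 1~1, 2~2, 3~3
overlap: 1~1, 3~3
count: 2


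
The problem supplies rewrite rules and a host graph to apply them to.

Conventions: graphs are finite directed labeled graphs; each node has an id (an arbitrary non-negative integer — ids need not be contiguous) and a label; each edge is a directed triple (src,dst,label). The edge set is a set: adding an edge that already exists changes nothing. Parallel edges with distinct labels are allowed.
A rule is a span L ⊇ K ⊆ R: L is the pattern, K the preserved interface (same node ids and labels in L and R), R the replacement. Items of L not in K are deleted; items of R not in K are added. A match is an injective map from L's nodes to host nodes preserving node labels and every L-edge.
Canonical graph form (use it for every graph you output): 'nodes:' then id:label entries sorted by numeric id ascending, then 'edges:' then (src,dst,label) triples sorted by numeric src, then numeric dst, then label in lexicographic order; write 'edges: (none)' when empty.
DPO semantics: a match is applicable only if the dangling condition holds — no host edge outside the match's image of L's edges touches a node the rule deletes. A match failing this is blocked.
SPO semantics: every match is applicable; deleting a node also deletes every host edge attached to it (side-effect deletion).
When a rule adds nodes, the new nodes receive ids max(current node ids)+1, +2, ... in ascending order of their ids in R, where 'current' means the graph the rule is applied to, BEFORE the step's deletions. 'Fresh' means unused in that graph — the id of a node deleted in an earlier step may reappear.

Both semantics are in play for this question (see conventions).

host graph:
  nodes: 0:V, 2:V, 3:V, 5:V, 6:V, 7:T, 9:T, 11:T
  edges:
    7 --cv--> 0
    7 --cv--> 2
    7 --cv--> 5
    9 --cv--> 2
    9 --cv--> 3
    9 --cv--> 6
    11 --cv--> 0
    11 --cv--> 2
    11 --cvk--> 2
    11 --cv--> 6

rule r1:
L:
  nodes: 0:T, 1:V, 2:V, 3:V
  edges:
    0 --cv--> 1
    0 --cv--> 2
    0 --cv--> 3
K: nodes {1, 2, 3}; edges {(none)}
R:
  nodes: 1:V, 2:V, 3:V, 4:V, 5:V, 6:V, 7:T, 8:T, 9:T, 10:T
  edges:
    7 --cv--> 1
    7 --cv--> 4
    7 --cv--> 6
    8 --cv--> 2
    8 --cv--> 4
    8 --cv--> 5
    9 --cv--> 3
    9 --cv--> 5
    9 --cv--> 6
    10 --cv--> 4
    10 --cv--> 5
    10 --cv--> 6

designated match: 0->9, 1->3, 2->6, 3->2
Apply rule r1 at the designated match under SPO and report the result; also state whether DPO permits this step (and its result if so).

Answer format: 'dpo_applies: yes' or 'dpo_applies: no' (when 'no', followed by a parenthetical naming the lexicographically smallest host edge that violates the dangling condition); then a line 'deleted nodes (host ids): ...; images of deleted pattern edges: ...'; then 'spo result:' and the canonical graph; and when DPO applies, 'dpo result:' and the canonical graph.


dpo_applies: yes
deleted nodes (host ids): 9; images of deleted pattern edges: (9,2,cv); (9,3,cv); (9,6,cv)
spo result:
nodes: 0:V, 2:V, 3:V, 5:V, 6:V, 7:T, 11:T, 12:V, 13:V, 14:V, 15:T, 16:T, 17:T, 18:T
edges: (7,0,cv); (7,2,cv); (7,5,cv); (11,0,cv); (11,2,cv); (11,2,cvk); (11,6,cv); (15,3,cv); (15,12,cv); (15,14,cv); (16,6,cv); (16,12,cv); (16,13,cv); (17,2,cv); (17,13,cv); (17,14,cv); (18,12,cv); (18,13,cv); (18,14,cv)
dpo result:
nodes: 0:V, 2:V, 3:V, 5:V, 6:V, 7:T, 11:T, 12:V, 13:V, 14:V, 15:T, 16:T, 17:T, 18:T
edges: (7,0,cv); (7,2,cv); (7,5,cv); (11,0,cv); (11,2,cv); (11,2,cvk); (11,6,cv); (15,3,cv); (15,12,cv); (15,14,cv); (16,6,cv); (16,12,cv); (16,13,cv); (17,2,cv); (17,13,cv); (17,14,cv); (18,12,cv); (18,13,cv); (18,14,cv)
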